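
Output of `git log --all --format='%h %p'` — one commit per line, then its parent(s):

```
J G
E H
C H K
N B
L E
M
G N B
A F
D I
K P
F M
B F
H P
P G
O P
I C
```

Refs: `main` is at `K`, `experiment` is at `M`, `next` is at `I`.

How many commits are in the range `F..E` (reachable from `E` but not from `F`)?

Reachable from E: {B, E, F, G, H, M, N, P}.
Reachable from F: {F, M}.
In E's history but not F's: {B, E, G, H, N, P} — 6 commits.

6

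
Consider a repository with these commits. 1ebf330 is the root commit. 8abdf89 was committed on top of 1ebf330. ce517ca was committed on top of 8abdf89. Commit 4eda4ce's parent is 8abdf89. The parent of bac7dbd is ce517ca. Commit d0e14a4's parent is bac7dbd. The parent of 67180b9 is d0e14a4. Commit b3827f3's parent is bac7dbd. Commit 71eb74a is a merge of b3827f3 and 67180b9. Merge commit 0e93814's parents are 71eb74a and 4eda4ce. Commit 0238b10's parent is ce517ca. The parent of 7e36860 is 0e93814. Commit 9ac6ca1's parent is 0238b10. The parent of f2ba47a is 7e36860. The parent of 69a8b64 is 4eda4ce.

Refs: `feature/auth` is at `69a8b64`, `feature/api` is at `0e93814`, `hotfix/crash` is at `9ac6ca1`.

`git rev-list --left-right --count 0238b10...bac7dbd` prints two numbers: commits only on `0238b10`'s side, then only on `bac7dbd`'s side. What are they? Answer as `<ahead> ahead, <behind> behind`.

Reachable from 0238b10: {0238b10, 1ebf330, 8abdf89, ce517ca}.
Reachable from bac7dbd: {1ebf330, 8abdf89, bac7dbd, ce517ca}.
Only in 0238b10's history (ahead): {0238b10} — 1.
Only in bac7dbd's history (behind): {bac7dbd} — 1.

1 ahead, 1 behind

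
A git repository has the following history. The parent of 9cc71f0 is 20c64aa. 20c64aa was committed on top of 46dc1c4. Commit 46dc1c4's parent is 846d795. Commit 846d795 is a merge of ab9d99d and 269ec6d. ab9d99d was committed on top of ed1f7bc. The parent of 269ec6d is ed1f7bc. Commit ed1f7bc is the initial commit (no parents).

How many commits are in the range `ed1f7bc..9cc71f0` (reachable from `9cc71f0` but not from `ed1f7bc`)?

Reachable from 9cc71f0: {20c64aa, 269ec6d, 46dc1c4, 846d795, 9cc71f0, ab9d99d, ed1f7bc}.
Reachable from ed1f7bc: {ed1f7bc}.
In 9cc71f0's history but not ed1f7bc's: {20c64aa, 269ec6d, 46dc1c4, 846d795, 9cc71f0, ab9d99d} — 6 commits.

6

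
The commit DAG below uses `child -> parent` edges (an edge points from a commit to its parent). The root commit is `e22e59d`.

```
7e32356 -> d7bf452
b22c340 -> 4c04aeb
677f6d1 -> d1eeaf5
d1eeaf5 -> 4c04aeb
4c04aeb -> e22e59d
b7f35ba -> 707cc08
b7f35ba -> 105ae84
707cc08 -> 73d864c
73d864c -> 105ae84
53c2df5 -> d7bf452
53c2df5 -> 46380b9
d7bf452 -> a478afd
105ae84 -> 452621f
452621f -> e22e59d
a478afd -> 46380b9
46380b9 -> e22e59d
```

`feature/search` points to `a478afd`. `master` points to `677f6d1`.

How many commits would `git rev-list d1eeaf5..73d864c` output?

3

Reachable from 73d864c: {105ae84, 452621f, 73d864c, e22e59d}.
Reachable from d1eeaf5: {4c04aeb, d1eeaf5, e22e59d}.
In 73d864c's history but not d1eeaf5's: {105ae84, 452621f, 73d864c} — 3 commits.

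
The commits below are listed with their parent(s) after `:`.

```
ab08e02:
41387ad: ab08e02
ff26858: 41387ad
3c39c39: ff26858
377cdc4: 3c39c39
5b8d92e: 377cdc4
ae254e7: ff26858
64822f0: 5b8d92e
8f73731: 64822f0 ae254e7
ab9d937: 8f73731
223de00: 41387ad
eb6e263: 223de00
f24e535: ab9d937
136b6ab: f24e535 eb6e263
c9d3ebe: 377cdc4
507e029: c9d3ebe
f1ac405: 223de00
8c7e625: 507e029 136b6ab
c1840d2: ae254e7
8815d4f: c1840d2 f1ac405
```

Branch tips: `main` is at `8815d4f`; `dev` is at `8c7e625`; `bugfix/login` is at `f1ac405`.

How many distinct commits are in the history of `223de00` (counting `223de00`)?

Walking parent pointers from 223de00: reachable set = {223de00, 41387ad, ab08e02}.
That is 3 commits.

3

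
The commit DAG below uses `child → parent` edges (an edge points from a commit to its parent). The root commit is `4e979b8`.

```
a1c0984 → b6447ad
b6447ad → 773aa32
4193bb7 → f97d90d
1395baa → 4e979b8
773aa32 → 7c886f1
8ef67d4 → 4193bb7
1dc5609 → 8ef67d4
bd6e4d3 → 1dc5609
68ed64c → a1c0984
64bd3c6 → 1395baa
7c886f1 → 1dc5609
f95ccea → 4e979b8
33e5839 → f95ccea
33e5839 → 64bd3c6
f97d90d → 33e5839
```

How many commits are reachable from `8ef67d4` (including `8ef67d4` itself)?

Walking parent pointers from 8ef67d4: reachable set = {1395baa, 33e5839, 4193bb7, 4e979b8, 64bd3c6, 8ef67d4, f95ccea, f97d90d}.
That is 8 commits.

8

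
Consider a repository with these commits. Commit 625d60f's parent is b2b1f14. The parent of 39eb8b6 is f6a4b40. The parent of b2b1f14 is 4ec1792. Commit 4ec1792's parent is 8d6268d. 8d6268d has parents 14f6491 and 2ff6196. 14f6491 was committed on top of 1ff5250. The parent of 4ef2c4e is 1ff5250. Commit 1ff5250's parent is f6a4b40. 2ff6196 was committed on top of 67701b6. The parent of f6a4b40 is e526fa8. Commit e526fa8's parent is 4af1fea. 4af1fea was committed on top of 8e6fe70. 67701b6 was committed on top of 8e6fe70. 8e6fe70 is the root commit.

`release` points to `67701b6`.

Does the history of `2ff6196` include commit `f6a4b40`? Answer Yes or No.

No

Ancestors of 2ff6196: {2ff6196, 67701b6, 8e6fe70}.
f6a4b40 is not in that set, so it is not an ancestor of 2ff6196.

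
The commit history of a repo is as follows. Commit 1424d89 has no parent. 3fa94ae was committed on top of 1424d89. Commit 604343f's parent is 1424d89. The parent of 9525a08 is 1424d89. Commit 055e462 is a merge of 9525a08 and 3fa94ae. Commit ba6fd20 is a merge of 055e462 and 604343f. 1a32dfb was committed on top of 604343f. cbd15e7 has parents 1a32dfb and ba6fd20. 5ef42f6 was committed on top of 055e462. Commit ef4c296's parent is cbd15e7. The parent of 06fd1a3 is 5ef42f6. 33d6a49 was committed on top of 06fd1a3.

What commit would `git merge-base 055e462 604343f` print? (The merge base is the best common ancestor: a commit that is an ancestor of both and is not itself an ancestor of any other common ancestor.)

1424d89

Ancestors of 055e462: {055e462, 1424d89, 3fa94ae, 9525a08}.
Ancestors of 604343f: {1424d89, 604343f}.
Common ancestors: {1424d89}.
The only common ancestor is 1424d89, so it is the merge base.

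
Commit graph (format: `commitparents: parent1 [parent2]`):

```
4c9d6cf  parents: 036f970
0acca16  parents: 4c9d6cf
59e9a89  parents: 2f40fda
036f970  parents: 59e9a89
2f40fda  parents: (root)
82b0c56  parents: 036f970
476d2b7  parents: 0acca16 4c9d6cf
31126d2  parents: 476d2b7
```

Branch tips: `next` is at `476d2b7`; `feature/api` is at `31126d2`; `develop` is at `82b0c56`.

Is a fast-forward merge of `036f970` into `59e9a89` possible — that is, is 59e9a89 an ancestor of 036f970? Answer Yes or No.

A fast-forward from 59e9a89 to 036f970 is possible iff 59e9a89 is an ancestor of 036f970.
Ancestors of 036f970: {036f970, 2f40fda, 59e9a89}.
59e9a89 is among them, so fast-forward is possible.

Yes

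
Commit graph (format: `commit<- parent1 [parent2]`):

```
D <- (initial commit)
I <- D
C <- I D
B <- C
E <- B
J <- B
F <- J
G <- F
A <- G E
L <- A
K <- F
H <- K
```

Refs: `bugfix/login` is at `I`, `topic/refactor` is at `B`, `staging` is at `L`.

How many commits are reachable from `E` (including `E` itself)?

Walking parent pointers from E: reachable set = {B, C, D, E, I}.
That is 5 commits.

5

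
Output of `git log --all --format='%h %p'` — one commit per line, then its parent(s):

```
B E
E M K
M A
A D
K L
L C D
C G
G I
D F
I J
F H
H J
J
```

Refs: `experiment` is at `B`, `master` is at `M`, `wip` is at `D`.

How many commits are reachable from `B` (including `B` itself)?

13

Walking parent pointers from B: reachable set = {A, B, C, D, E, F, G, H, I, J, K, L, M}.
That is 13 commits.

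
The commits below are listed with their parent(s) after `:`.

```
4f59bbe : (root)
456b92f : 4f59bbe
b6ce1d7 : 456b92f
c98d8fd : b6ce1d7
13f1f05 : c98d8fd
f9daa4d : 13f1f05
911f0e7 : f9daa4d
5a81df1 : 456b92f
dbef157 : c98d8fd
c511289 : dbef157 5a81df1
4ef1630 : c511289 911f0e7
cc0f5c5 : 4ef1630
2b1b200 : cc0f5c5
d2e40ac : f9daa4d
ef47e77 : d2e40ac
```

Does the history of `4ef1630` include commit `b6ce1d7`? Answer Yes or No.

Ancestors of 4ef1630 (commits reachable by following parents): {13f1f05, 456b92f, 4ef1630, 4f59bbe, 5a81df1, 911f0e7, b6ce1d7, c511289, c98d8fd, dbef157, f9daa4d}.
b6ce1d7 is in that set, so it is an ancestor of 4ef1630.

Yes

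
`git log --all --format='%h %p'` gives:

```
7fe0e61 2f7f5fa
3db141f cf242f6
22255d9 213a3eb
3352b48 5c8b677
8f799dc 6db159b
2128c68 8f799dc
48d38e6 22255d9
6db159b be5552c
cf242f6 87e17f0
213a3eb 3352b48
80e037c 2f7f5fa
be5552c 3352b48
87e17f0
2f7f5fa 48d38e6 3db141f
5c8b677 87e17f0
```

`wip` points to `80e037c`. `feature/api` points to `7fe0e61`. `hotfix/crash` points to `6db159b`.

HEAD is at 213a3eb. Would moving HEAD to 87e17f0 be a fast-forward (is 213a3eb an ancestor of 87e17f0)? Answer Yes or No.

No

A fast-forward from 213a3eb to 87e17f0 is possible iff 213a3eb is an ancestor of 87e17f0.
Ancestors of 87e17f0: {87e17f0}.
213a3eb is not among them, so fast-forward is not possible.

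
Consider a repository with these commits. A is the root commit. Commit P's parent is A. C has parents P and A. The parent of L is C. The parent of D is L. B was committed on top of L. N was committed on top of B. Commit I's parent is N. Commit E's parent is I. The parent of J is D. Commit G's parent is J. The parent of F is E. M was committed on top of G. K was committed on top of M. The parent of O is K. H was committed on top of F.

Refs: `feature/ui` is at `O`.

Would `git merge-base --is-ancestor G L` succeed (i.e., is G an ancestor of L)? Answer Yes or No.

Ancestors of L: {A, C, L, P}.
G is not in that set, so it is not an ancestor of L.

No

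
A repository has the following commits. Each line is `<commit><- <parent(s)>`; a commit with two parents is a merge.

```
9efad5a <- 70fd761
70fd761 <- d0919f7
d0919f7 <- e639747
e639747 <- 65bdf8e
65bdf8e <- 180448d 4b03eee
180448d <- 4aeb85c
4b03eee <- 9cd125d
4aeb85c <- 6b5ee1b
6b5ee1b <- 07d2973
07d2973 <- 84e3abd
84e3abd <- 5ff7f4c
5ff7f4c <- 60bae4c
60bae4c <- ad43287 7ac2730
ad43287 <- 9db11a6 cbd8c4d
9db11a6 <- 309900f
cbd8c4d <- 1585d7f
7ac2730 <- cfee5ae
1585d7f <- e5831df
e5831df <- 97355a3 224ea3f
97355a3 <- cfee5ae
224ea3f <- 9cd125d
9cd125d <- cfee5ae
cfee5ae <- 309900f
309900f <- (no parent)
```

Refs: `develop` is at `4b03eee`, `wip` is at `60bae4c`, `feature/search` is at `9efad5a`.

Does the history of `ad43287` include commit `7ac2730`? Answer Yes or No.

Ancestors of ad43287: {1585d7f, 224ea3f, 309900f, 97355a3, 9cd125d, 9db11a6, ad43287, cbd8c4d, cfee5ae, e5831df}.
7ac2730 is not in that set, so it is not an ancestor of ad43287.

No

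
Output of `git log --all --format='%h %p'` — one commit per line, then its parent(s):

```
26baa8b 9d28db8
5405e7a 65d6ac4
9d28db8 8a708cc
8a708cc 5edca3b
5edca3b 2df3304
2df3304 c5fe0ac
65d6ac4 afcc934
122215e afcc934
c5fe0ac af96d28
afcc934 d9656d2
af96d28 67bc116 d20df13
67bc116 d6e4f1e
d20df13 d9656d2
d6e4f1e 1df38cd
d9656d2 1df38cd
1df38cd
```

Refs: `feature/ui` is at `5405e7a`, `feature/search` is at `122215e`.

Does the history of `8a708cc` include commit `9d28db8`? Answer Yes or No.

Ancestors of 8a708cc: {1df38cd, 2df3304, 5edca3b, 67bc116, 8a708cc, af96d28, c5fe0ac, d20df13, d6e4f1e, d9656d2}.
9d28db8 is not in that set, so it is not an ancestor of 8a708cc.

No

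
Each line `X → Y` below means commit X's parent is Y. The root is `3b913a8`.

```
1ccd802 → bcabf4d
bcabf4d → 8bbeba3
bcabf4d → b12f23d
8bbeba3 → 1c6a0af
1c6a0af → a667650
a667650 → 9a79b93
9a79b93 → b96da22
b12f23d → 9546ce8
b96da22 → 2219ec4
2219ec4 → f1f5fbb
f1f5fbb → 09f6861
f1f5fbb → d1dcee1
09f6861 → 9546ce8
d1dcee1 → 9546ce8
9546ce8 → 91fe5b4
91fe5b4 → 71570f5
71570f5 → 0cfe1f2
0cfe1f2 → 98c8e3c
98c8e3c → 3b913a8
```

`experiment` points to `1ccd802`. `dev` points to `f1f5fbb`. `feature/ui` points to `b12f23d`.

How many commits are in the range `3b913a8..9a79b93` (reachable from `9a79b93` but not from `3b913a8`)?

11

Reachable from 9a79b93: {09f6861, 0cfe1f2, 2219ec4, 3b913a8, 71570f5, 91fe5b4, 9546ce8, 98c8e3c, 9a79b93, b96da22, d1dcee1, f1f5fbb}.
Reachable from 3b913a8: {3b913a8}.
In 9a79b93's history but not 3b913a8's: {09f6861, 0cfe1f2, 2219ec4, 71570f5, 91fe5b4, 9546ce8, 98c8e3c, 9a79b93, b96da22, d1dcee1, f1f5fbb} — 11 commits.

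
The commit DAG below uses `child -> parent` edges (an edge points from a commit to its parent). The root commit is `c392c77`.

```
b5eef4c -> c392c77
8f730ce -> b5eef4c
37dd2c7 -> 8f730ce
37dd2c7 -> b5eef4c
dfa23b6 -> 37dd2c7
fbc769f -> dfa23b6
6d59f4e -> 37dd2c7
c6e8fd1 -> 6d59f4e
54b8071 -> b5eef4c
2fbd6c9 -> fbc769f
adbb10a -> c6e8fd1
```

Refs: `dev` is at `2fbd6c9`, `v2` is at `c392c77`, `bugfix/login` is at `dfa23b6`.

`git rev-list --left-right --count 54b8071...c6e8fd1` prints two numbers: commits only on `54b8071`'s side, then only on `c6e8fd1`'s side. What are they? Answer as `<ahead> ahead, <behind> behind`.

1 ahead, 4 behind

Reachable from 54b8071: {54b8071, b5eef4c, c392c77}.
Reachable from c6e8fd1: {37dd2c7, 6d59f4e, 8f730ce, b5eef4c, c392c77, c6e8fd1}.
Only in 54b8071's history (ahead): {54b8071} — 1.
Only in c6e8fd1's history (behind): {37dd2c7, 6d59f4e, 8f730ce, c6e8fd1} — 4.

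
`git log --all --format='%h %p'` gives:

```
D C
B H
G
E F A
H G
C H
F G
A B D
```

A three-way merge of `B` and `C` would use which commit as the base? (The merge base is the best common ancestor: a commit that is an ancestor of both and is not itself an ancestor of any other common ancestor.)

H

Ancestors of B: {B, G, H}.
Ancestors of C: {C, G, H}.
Common ancestors: {G, H}.
Among these, H is not an ancestor of any other common ancestor — it is the merge base.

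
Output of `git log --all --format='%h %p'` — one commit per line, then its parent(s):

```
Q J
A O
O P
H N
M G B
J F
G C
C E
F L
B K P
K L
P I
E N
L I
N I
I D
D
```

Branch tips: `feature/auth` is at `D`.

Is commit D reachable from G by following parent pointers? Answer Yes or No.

Yes

Ancestors of G (commits reachable by following parents): {C, D, E, G, I, N}.
D is in that set, so it is an ancestor of G.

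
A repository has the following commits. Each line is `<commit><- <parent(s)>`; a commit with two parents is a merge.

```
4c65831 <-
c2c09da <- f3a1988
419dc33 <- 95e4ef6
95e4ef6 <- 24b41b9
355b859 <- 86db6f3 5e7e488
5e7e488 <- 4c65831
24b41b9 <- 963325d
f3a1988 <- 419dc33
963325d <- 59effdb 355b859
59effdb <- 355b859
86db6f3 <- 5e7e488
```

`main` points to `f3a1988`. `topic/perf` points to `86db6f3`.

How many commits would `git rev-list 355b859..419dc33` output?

Reachable from 419dc33: {24b41b9, 355b859, 419dc33, 4c65831, 59effdb, 5e7e488, 86db6f3, 95e4ef6, 963325d}.
Reachable from 355b859: {355b859, 4c65831, 5e7e488, 86db6f3}.
In 419dc33's history but not 355b859's: {24b41b9, 419dc33, 59effdb, 95e4ef6, 963325d} — 5 commits.

5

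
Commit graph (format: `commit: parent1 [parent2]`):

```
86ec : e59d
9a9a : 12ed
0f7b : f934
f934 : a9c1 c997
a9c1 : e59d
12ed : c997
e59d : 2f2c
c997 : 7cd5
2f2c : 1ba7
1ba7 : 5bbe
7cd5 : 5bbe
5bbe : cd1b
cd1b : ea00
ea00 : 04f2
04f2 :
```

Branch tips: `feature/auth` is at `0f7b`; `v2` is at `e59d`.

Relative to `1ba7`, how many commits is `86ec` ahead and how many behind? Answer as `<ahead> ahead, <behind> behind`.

3 ahead, 0 behind

Reachable from 86ec: {04f2, 1ba7, 2f2c, 5bbe, 86ec, cd1b, e59d, ea00}.
Reachable from 1ba7: {04f2, 1ba7, 5bbe, cd1b, ea00}.
Only in 86ec's history (ahead): {2f2c, 86ec, e59d} — 3.
Only in 1ba7's history (behind): {} — 0.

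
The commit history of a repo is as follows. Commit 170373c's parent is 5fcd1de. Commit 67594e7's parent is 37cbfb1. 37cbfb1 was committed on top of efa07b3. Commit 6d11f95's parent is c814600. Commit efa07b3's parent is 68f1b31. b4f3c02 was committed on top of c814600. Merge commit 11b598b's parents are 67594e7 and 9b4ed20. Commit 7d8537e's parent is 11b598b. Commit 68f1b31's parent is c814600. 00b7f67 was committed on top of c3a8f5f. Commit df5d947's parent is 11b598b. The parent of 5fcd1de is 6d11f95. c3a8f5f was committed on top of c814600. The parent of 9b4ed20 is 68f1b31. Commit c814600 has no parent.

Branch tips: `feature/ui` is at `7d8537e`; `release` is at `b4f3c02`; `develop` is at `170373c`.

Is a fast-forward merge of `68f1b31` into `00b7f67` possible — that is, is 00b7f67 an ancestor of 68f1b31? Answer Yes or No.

A fast-forward from 00b7f67 to 68f1b31 is possible iff 00b7f67 is an ancestor of 68f1b31.
Ancestors of 68f1b31: {68f1b31, c814600}.
00b7f67 is not among them, so fast-forward is not possible.

No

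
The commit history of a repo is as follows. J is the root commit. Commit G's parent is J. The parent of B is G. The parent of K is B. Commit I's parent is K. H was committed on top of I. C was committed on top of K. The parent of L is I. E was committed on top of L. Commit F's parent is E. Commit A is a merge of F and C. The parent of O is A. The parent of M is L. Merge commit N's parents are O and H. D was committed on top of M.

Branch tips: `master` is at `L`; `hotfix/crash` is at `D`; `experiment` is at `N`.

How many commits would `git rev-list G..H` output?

Reachable from H: {B, G, H, I, J, K}.
Reachable from G: {G, J}.
In H's history but not G's: {B, H, I, K} — 4 commits.

4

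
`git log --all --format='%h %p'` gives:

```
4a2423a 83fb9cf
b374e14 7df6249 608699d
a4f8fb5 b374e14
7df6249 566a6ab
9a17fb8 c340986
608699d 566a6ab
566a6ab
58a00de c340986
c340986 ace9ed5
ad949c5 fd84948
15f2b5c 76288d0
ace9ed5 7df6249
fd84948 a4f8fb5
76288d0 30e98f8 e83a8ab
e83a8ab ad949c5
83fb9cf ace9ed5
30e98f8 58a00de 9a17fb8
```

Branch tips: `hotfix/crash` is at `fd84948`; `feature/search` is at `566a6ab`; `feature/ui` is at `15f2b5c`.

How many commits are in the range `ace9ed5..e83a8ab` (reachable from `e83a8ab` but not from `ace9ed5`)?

Reachable from e83a8ab: {566a6ab, 608699d, 7df6249, a4f8fb5, ad949c5, b374e14, e83a8ab, fd84948}.
Reachable from ace9ed5: {566a6ab, 7df6249, ace9ed5}.
In e83a8ab's history but not ace9ed5's: {608699d, a4f8fb5, ad949c5, b374e14, e83a8ab, fd84948} — 6 commits.

6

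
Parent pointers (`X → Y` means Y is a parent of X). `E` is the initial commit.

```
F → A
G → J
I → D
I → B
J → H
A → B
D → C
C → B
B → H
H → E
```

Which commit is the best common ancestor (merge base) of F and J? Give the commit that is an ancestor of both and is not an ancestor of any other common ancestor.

H

Ancestors of F: {A, B, E, F, H}.
Ancestors of J: {E, H, J}.
Common ancestors: {E, H}.
Among these, H is not an ancestor of any other common ancestor — it is the merge base.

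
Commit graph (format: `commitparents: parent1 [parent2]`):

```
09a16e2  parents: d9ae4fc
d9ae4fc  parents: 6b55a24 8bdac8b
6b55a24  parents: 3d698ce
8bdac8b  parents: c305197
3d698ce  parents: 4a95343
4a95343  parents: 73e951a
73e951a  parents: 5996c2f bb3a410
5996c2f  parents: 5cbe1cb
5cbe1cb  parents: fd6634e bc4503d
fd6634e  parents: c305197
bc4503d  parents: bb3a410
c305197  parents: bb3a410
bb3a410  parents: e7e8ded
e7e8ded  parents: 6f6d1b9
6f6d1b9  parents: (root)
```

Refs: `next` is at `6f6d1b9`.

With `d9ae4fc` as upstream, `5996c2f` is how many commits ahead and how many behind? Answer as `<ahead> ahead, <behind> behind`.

0 ahead, 6 behind

Reachable from 5996c2f: {5996c2f, 5cbe1cb, 6f6d1b9, bb3a410, bc4503d, c305197, e7e8ded, fd6634e}.
Reachable from d9ae4fc: {3d698ce, 4a95343, 5996c2f, 5cbe1cb, 6b55a24, 6f6d1b9, 73e951a, 8bdac8b, bb3a410, bc4503d, c305197, d9ae4fc, e7e8ded, fd6634e}.
Only in 5996c2f's history (ahead): {} — 0.
Only in d9ae4fc's history (behind): {3d698ce, 4a95343, 6b55a24, 73e951a, 8bdac8b, d9ae4fc} — 6.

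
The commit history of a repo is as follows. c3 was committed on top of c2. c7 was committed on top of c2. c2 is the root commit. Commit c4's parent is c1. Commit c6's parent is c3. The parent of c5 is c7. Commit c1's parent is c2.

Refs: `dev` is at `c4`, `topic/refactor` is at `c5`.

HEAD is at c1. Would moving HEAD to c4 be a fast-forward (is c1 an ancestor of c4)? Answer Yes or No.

Yes

A fast-forward from c1 to c4 is possible iff c1 is an ancestor of c4.
Ancestors of c4: {c1, c2, c4}.
c1 is among them, so fast-forward is possible.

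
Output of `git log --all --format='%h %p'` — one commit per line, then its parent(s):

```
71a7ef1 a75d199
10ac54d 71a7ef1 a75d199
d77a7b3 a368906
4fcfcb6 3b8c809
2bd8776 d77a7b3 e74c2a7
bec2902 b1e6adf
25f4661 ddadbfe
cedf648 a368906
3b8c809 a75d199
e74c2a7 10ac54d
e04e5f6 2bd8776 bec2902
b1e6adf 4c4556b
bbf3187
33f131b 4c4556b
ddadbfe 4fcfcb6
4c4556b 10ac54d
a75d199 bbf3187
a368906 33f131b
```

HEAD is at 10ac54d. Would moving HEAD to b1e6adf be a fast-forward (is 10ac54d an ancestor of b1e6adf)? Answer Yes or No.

A fast-forward from 10ac54d to b1e6adf is possible iff 10ac54d is an ancestor of b1e6adf.
Ancestors of b1e6adf: {10ac54d, 4c4556b, 71a7ef1, a75d199, b1e6adf, bbf3187}.
10ac54d is among them, so fast-forward is possible.

Yes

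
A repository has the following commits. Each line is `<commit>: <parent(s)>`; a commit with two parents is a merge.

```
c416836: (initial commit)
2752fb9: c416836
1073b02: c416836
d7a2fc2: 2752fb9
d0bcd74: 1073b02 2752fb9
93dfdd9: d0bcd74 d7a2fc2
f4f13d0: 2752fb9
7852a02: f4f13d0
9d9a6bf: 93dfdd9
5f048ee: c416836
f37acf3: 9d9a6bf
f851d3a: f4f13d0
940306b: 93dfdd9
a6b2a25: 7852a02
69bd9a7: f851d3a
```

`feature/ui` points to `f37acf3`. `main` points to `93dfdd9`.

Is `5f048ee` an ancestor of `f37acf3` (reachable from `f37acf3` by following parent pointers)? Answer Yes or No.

Ancestors of f37acf3: {1073b02, 2752fb9, 93dfdd9, 9d9a6bf, c416836, d0bcd74, d7a2fc2, f37acf3}.
5f048ee is not in that set, so it is not an ancestor of f37acf3.

No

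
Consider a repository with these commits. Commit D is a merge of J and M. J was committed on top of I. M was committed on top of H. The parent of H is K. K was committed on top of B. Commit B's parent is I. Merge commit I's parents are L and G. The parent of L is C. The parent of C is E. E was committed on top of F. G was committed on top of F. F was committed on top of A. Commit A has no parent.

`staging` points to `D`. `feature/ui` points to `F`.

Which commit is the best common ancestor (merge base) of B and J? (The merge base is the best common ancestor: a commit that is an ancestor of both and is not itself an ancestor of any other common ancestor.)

I

Ancestors of B: {A, B, C, E, F, G, I, L}.
Ancestors of J: {A, C, E, F, G, I, J, L}.
Common ancestors: {A, C, E, F, G, I, L}.
Among these, I is not an ancestor of any other common ancestor — it is the merge base.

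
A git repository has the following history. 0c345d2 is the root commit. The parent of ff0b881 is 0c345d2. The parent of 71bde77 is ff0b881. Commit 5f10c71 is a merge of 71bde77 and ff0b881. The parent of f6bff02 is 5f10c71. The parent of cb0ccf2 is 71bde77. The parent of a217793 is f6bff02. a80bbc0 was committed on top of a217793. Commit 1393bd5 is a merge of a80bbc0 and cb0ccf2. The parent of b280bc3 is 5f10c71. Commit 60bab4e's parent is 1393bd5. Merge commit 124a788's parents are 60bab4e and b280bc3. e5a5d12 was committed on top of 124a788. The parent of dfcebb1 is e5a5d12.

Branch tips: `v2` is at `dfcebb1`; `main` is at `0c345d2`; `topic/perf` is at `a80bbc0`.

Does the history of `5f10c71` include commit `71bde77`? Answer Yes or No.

Yes

Ancestors of 5f10c71 (commits reachable by following parents): {0c345d2, 5f10c71, 71bde77, ff0b881}.
71bde77 is in that set, so it is an ancestor of 5f10c71.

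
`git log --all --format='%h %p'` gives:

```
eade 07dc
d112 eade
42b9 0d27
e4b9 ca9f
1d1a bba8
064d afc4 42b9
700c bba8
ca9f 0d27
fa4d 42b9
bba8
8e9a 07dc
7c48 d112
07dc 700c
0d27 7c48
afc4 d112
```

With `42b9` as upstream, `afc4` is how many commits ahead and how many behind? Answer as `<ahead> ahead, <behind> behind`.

Reachable from afc4: {07dc, 700c, afc4, bba8, d112, eade}.
Reachable from 42b9: {07dc, 0d27, 42b9, 700c, 7c48, bba8, d112, eade}.
Only in afc4's history (ahead): {afc4} — 1.
Only in 42b9's history (behind): {0d27, 42b9, 7c48} — 3.

1 ahead, 3 behind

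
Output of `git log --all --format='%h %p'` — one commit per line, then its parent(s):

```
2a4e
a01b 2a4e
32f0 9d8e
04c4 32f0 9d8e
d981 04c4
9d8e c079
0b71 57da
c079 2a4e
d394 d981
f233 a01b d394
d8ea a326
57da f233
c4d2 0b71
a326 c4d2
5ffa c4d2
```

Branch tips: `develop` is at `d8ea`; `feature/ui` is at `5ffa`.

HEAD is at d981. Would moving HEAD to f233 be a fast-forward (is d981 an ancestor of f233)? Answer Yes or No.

Yes

A fast-forward from d981 to f233 is possible iff d981 is an ancestor of f233.
Ancestors of f233: {04c4, 2a4e, 32f0, 9d8e, a01b, c079, d394, d981, f233}.
d981 is among them, so fast-forward is possible.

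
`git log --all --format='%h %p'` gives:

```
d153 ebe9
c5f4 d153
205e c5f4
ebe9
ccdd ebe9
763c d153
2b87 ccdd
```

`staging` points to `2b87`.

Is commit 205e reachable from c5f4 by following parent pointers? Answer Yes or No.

No

Ancestors of c5f4: {c5f4, d153, ebe9}.
205e is not in that set, so it is not an ancestor of c5f4.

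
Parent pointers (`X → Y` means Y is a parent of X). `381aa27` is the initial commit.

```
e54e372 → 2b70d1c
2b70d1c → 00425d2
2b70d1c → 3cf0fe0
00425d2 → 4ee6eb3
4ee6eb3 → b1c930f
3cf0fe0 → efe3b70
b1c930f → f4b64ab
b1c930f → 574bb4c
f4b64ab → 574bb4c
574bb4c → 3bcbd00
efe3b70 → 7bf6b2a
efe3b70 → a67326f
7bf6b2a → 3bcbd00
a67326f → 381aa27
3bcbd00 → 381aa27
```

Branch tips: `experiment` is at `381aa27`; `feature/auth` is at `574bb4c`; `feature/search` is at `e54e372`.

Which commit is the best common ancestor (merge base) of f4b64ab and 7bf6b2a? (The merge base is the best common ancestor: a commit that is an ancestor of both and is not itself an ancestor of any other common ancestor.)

3bcbd00

Ancestors of f4b64ab: {381aa27, 3bcbd00, 574bb4c, f4b64ab}.
Ancestors of 7bf6b2a: {381aa27, 3bcbd00, 7bf6b2a}.
Common ancestors: {381aa27, 3bcbd00}.
Among these, 3bcbd00 is not an ancestor of any other common ancestor — it is the merge base.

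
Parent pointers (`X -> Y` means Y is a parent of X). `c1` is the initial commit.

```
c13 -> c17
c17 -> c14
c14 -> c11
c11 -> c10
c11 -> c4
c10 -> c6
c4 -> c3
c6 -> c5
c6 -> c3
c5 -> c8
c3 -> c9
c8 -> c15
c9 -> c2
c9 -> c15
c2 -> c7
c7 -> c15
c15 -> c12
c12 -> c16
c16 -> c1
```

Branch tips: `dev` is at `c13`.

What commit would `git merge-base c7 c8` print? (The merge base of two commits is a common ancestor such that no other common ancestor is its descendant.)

c15

Ancestors of c7: {c1, c12, c15, c16, c7}.
Ancestors of c8: {c1, c12, c15, c16, c8}.
Common ancestors: {c1, c12, c15, c16}.
Among these, c15 is not an ancestor of any other common ancestor — it is the merge base.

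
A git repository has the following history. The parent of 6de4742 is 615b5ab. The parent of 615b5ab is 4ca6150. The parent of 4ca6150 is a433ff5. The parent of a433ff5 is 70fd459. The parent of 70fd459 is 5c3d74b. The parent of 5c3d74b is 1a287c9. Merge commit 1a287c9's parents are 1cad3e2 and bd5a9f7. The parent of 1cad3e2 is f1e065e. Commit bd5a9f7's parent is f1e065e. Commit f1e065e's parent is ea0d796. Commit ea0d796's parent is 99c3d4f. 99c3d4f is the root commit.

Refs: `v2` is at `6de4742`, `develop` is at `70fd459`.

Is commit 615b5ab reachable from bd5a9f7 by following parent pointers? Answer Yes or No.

No

Ancestors of bd5a9f7: {99c3d4f, bd5a9f7, ea0d796, f1e065e}.
615b5ab is not in that set, so it is not an ancestor of bd5a9f7.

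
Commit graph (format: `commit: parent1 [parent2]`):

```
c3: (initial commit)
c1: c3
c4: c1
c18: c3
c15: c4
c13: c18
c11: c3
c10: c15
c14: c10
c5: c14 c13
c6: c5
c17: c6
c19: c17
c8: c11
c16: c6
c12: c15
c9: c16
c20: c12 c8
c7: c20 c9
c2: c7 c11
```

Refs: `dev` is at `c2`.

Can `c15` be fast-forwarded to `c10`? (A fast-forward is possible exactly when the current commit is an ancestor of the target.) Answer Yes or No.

A fast-forward from c15 to c10 is possible iff c15 is an ancestor of c10.
Ancestors of c10: {c1, c10, c15, c3, c4}.
c15 is among them, so fast-forward is possible.

Yes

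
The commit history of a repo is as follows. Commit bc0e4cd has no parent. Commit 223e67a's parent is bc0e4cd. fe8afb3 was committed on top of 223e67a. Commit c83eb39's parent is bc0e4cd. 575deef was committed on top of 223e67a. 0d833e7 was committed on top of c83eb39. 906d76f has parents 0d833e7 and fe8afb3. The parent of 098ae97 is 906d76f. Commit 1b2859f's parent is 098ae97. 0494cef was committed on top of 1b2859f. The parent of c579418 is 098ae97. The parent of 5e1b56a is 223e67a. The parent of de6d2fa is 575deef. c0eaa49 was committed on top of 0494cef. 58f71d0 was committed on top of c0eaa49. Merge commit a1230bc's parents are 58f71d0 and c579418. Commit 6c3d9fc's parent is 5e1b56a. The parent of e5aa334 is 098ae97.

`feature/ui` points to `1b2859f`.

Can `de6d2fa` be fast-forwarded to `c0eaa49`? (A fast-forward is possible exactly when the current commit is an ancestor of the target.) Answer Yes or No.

No

A fast-forward from de6d2fa to c0eaa49 is possible iff de6d2fa is an ancestor of c0eaa49.
Ancestors of c0eaa49: {0494cef, 098ae97, 0d833e7, 1b2859f, 223e67a, 906d76f, bc0e4cd, c0eaa49, c83eb39, fe8afb3}.
de6d2fa is not among them, so fast-forward is not possible.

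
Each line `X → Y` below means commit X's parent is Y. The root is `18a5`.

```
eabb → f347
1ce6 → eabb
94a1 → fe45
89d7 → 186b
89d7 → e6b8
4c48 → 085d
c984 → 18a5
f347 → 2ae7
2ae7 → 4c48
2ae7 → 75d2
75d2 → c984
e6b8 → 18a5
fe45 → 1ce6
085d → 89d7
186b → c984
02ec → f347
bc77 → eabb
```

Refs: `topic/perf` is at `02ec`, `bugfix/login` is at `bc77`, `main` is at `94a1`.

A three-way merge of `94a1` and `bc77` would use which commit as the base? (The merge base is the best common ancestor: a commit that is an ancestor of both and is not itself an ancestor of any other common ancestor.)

eabb

Ancestors of 94a1: {085d, 186b, 18a5, 1ce6, 2ae7, 4c48, 75d2, 89d7, 94a1, c984, e6b8, eabb, f347, fe45}.
Ancestors of bc77: {085d, 186b, 18a5, 2ae7, 4c48, 75d2, 89d7, bc77, c984, e6b8, eabb, f347}.
Common ancestors: {085d, 186b, 18a5, 2ae7, 4c48, 75d2, 89d7, c984, e6b8, eabb, f347}.
Among these, eabb is not an ancestor of any other common ancestor — it is the merge base.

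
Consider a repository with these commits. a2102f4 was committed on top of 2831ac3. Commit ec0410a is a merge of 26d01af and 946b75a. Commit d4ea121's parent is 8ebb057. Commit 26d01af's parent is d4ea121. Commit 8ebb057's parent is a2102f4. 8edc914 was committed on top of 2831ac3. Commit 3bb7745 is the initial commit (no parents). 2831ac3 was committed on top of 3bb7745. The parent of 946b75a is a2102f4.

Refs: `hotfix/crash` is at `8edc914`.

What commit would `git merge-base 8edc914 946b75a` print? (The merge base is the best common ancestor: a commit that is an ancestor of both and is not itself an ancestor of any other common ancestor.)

2831ac3

Ancestors of 8edc914: {2831ac3, 3bb7745, 8edc914}.
Ancestors of 946b75a: {2831ac3, 3bb7745, 946b75a, a2102f4}.
Common ancestors: {2831ac3, 3bb7745}.
Among these, 2831ac3 is not an ancestor of any other common ancestor — it is the merge base.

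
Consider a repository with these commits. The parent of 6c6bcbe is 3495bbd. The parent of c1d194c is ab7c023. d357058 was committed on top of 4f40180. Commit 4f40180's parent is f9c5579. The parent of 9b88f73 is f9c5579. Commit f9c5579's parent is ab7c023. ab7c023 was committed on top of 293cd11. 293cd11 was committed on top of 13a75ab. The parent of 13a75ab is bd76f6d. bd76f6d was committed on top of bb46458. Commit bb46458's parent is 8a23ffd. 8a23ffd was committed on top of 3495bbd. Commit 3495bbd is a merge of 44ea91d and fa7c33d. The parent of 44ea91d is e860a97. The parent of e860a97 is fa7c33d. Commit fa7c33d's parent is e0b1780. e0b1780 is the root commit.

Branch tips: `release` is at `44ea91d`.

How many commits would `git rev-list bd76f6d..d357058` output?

Reachable from d357058: {13a75ab, 293cd11, 3495bbd, 44ea91d, 4f40180, 8a23ffd, ab7c023, bb46458, bd76f6d, d357058, e0b1780, e860a97, f9c5579, fa7c33d}.
Reachable from bd76f6d: {3495bbd, 44ea91d, 8a23ffd, bb46458, bd76f6d, e0b1780, e860a97, fa7c33d}.
In d357058's history but not bd76f6d's: {13a75ab, 293cd11, 4f40180, ab7c023, d357058, f9c5579} — 6 commits.

6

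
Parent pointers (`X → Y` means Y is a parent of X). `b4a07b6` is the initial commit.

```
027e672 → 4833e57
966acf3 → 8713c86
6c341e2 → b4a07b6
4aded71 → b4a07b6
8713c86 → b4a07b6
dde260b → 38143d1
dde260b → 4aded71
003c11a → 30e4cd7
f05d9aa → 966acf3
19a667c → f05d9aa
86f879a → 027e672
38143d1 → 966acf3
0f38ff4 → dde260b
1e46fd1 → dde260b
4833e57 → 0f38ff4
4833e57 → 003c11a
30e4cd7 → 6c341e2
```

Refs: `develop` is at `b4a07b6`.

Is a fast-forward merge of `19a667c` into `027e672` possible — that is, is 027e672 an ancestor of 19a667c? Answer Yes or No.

A fast-forward from 027e672 to 19a667c is possible iff 027e672 is an ancestor of 19a667c.
Ancestors of 19a667c: {19a667c, 8713c86, 966acf3, b4a07b6, f05d9aa}.
027e672 is not among them, so fast-forward is not possible.

No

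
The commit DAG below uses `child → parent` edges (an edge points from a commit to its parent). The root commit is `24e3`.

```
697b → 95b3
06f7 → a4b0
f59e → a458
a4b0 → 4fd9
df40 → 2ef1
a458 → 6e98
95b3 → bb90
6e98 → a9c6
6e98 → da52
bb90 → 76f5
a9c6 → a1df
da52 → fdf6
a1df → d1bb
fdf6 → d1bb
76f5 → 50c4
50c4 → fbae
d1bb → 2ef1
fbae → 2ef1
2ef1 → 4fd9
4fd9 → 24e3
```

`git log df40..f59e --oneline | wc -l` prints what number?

Reachable from f59e: {24e3, 2ef1, 4fd9, 6e98, a1df, a458, a9c6, d1bb, da52, f59e, fdf6}.
Reachable from df40: {24e3, 2ef1, 4fd9, df40}.
In f59e's history but not df40's: {6e98, a1df, a458, a9c6, d1bb, da52, f59e, fdf6} — 8 commits.

8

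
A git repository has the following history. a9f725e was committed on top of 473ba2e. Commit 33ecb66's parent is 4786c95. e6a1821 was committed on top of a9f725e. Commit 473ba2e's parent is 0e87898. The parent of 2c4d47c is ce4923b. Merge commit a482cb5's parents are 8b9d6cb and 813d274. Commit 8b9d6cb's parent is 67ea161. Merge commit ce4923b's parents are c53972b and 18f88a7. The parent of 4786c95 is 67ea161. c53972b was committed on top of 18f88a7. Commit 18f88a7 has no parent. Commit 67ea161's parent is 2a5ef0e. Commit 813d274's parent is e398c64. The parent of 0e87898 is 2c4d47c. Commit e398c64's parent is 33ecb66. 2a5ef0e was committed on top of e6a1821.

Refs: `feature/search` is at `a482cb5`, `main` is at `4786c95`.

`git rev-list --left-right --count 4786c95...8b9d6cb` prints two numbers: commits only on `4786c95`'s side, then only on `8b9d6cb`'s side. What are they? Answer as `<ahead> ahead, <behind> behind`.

1 ahead, 1 behind

Reachable from 4786c95: {0e87898, 18f88a7, 2a5ef0e, 2c4d47c, 473ba2e, 4786c95, 67ea161, a9f725e, c53972b, ce4923b, e6a1821}.
Reachable from 8b9d6cb: {0e87898, 18f88a7, 2a5ef0e, 2c4d47c, 473ba2e, 67ea161, 8b9d6cb, a9f725e, c53972b, ce4923b, e6a1821}.
Only in 4786c95's history (ahead): {4786c95} — 1.
Only in 8b9d6cb's history (behind): {8b9d6cb} — 1.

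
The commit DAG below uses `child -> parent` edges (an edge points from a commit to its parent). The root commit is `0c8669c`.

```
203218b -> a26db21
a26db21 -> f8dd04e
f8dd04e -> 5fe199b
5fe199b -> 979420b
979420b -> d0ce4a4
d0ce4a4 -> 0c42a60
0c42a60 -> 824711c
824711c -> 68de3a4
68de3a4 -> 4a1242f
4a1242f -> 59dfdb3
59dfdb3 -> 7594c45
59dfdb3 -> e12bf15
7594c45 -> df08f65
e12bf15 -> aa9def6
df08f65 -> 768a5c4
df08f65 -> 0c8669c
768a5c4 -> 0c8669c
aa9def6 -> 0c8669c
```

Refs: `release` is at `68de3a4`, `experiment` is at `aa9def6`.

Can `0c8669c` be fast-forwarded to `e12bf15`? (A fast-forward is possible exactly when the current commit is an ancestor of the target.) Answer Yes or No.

Yes

A fast-forward from 0c8669c to e12bf15 is possible iff 0c8669c is an ancestor of e12bf15.
Ancestors of e12bf15: {0c8669c, aa9def6, e12bf15}.
0c8669c is among them, so fast-forward is possible.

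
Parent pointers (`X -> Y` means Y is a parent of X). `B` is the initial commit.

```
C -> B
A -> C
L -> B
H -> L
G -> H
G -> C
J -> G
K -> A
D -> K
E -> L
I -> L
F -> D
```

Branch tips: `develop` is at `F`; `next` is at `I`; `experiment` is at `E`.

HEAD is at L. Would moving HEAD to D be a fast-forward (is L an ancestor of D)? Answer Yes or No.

A fast-forward from L to D is possible iff L is an ancestor of D.
Ancestors of D: {A, B, C, D, K}.
L is not among them, so fast-forward is not possible.

No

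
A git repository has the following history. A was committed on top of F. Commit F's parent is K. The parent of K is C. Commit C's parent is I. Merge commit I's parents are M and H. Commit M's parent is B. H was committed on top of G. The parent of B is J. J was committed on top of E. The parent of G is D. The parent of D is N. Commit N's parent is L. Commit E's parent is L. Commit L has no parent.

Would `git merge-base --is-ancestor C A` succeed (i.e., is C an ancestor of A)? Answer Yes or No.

Ancestors of A (commits reachable by following parents): {A, B, C, D, E, F, G, H, I, J, K, L, M, N}.
C is in that set, so it is an ancestor of A.

Yes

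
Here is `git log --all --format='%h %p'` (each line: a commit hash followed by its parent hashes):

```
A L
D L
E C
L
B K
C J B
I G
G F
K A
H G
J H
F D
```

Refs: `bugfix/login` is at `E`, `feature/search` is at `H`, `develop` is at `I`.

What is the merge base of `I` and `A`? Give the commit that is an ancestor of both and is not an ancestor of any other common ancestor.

L

Ancestors of I: {D, F, G, I, L}.
Ancestors of A: {A, L}.
Common ancestors: {L}.
The only common ancestor is L, so it is the merge base.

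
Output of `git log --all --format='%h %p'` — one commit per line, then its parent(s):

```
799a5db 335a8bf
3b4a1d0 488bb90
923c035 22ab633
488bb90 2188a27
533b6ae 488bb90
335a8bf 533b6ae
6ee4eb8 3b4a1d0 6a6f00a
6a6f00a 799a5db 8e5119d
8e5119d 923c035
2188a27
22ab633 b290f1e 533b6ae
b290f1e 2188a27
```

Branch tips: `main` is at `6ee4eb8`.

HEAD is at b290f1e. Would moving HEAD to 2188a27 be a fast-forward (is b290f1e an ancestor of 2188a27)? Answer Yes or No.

No

A fast-forward from b290f1e to 2188a27 is possible iff b290f1e is an ancestor of 2188a27.
Ancestors of 2188a27: {2188a27}.
b290f1e is not among them, so fast-forward is not possible.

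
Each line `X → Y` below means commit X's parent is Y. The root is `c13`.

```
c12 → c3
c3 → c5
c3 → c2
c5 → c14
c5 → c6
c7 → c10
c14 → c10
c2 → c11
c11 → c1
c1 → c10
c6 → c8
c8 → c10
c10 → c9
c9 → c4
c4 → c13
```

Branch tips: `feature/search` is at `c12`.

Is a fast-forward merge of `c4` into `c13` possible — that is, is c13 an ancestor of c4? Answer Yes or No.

Yes

A fast-forward from c13 to c4 is possible iff c13 is an ancestor of c4.
Ancestors of c4: {c13, c4}.
c13 is among them, so fast-forward is possible.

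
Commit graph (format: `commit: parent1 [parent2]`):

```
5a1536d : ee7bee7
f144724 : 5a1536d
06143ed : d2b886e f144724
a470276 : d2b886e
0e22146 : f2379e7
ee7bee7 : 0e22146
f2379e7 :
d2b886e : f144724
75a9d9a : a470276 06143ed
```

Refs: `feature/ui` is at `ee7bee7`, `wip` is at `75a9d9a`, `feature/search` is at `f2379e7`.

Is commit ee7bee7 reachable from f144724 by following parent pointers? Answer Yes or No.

Yes

Ancestors of f144724 (commits reachable by following parents): {0e22146, 5a1536d, ee7bee7, f144724, f2379e7}.
ee7bee7 is in that set, so it is an ancestor of f144724.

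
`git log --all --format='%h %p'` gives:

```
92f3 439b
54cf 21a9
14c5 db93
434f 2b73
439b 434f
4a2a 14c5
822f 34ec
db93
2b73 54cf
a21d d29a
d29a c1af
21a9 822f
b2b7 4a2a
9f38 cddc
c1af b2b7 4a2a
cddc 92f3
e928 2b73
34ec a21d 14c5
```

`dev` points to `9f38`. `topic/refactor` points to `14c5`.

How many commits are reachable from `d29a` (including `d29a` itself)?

Walking parent pointers from d29a: reachable set = {14c5, 4a2a, b2b7, c1af, d29a, db93}.
That is 6 commits.

6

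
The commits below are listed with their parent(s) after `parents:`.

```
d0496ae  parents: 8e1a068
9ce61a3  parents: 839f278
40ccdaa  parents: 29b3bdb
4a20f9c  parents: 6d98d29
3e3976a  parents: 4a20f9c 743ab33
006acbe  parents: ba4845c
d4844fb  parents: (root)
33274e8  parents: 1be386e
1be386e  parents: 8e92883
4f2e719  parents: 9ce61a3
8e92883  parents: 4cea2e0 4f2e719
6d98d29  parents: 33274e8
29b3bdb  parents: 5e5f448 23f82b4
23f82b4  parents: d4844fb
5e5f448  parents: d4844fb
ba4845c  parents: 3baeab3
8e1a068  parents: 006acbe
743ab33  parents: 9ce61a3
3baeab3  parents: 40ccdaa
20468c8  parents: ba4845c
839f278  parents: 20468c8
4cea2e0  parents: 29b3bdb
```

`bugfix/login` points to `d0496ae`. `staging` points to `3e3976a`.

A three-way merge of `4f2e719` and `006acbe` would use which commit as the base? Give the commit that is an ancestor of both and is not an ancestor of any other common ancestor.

Ancestors of 4f2e719: {20468c8, 23f82b4, 29b3bdb, 3baeab3, 40ccdaa, 4f2e719, 5e5f448, 839f278, 9ce61a3, ba4845c, d4844fb}.
Ancestors of 006acbe: {006acbe, 23f82b4, 29b3bdb, 3baeab3, 40ccdaa, 5e5f448, ba4845c, d4844fb}.
Common ancestors: {23f82b4, 29b3bdb, 3baeab3, 40ccdaa, 5e5f448, ba4845c, d4844fb}.
Among these, ba4845c is not an ancestor of any other common ancestor — it is the merge base.

ba4845c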